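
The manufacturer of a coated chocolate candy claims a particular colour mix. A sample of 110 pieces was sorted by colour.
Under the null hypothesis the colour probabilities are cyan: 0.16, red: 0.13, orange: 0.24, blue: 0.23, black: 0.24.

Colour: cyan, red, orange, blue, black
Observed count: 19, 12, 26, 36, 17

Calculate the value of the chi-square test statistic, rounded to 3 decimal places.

Expected counts E_i = n·p_i: 110×0.16 = 17.6, 110×0.13 = 14.3, 110×0.24 = 26.4, 110×0.23 = 25.3, 110×0.24 = 26.4.
cat         O        E   (O−E)²/E
cyan       19     17.6     0.1114
red        12     14.3     0.3699
orange     26     26.4     0.0061
blue       36     25.3     4.5253
black      17     26.4     3.3470
Sum = 8.360

8.360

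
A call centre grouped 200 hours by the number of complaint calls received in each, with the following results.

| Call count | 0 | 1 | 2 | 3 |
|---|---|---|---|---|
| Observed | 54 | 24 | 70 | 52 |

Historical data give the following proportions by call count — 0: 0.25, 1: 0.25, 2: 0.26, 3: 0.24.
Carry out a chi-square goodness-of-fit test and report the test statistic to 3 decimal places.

Expected counts E_i = n·p_i: 200×0.25 = 50, 200×0.25 = 50, 200×0.26 = 52, 200×0.24 = 48.
0: (54 − 50)²/50 = 16/50 = 0.3200
1: (24 − 50)²/50 = 676/50 = 13.5200
2: (70 − 52)²/52 = 324/52 = 6.2308
3: (52 − 48)²/48 = 16/48 = 0.3333
Sum = 20.404

20.404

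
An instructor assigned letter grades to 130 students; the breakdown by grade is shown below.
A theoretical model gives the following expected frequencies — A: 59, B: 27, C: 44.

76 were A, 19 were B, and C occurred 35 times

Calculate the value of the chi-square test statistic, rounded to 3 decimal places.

9.110

cat         O        E   (O−E)²/E
A          76       59     4.8983
B          19       27     2.3704
C          35       44     1.8409
Sum = 9.110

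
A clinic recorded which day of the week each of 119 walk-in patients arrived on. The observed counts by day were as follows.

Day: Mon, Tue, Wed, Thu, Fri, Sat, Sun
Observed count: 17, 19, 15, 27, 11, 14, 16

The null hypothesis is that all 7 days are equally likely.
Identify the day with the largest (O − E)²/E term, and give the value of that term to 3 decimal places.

Expected count for each of the 7 categories: 119/7 = 17.
cat         O        E   (O−E)²/E
Mon        17       17     0.0000
Tue        19       17     0.2353
Wed        15       17     0.2353
Thu        27       17     5.8824
Fri        11       17     2.1176
Sat        14       17     0.5294
Sun        16       17     0.0588
The largest term is for Thu: 5.882.

Thu, 5.882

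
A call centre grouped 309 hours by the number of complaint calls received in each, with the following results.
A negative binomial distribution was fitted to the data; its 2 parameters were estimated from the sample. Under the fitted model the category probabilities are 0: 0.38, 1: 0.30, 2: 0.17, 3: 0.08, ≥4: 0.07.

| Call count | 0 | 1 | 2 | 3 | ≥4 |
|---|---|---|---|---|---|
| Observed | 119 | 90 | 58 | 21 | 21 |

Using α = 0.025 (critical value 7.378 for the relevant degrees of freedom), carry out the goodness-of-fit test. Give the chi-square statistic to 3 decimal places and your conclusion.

1.248; do not reject

Expected counts E_i = n·p_i: 309×0.38 = 117.42, 309×0.30 = 92.7, 309×0.17 = 52.53, 309×0.08 = 24.72, 309×0.07 = 21.63.
cat         O        E   (O−E)²/E
0         119   117.42     0.0213
1          90     92.7     0.0786
2          58    52.53     0.5696
3          21    24.72     0.5598
≥4         21    21.63     0.0183
Sum = 1.248
df = 2. Since 1.248 < 7.378, we do not reject H₀.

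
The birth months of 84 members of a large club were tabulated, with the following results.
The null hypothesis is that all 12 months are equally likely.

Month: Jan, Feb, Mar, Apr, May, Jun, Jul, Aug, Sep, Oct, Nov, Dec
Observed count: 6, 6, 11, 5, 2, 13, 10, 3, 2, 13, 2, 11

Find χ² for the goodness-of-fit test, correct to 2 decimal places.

30.00

Under H₀ each category has probability 1/12, so each expected count is 84/12 = 7.
cat         O        E   (O−E)²/E
Jan         6        7      0.143
Feb         6        7      0.143
Mar        11        7      2.286
Apr         5        7      0.571
May         2        7      3.571
Jun        13        7      5.143
Jul        10        7      1.286
Aug         3        7      2.286
Sep         2        7      3.571
Oct        13        7      5.143
Nov         2        7      3.571
Dec        11        7      2.286
Sum = 30.00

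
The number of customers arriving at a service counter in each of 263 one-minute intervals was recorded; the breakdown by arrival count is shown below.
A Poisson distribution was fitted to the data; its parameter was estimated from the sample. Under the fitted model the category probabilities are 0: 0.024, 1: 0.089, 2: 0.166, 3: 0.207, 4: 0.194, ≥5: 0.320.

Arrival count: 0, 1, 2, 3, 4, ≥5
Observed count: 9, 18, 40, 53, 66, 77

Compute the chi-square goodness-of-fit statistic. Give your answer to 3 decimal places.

7.744

Expected counts E_i = n·p_i: 263×0.024 = 6.312, 263×0.089 = 23.407, 263×0.166 = 43.658, 263×0.207 = 54.441, 263×0.194 = 51.022, 263×0.320 = 84.16.
χ² = (9−6.312)²/6.312 + (18−23.407)²/23.407 + (40−43.658)²/43.658 + (53−54.441)²/54.441 + (66−51.022)²/51.022 + (77−84.16)²/84.16
   = 1.1447 + 1.2490 + 0.3065 + 0.0381 + 4.3969 + 0.6091
Sum = 7.744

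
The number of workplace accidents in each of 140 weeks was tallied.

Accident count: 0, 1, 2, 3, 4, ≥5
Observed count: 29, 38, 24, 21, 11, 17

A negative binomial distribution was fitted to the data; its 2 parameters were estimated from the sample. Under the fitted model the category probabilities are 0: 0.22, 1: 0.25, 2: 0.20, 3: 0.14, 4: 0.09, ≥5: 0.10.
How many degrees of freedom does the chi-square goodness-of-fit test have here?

3

There are k = 6 categories and 2 parameters estimated from the data, so df = 6 − 1 − 2 = 3.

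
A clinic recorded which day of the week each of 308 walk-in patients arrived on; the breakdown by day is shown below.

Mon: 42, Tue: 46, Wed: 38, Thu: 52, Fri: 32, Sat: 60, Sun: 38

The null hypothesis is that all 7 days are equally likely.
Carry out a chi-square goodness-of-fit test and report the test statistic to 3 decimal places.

Expected count for each of the 7 categories: 308/7 = 44.
cat         O        E   (O−E)²/E
Mon        42       44     0.0909
Tue        46       44     0.0909
Wed        38       44     0.8182
Thu        52       44     1.4545
Fri        32       44     3.2727
Sat        60       44     5.8182
Sun        38       44     0.8182
Sum = 12.364

12.364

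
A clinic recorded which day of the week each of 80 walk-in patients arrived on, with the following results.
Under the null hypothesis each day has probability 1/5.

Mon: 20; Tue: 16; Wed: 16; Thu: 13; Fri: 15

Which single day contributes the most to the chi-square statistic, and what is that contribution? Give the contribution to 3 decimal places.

Under H₀ each category has probability 1/5, so each expected count is 80/5 = 16.
Mon: (20 − 16)²/16 = 16/16 = 1.0000
Tue: (16 − 16)²/16 = 0/16 = 0.0000
Wed: (16 − 16)²/16 = 0/16 = 0.0000
Thu: (13 − 16)²/16 = 9/16 = 0.5625
Fri: (15 − 16)²/16 = 1/16 = 0.0625
The largest term is for Mon: 1.000.

Mon, 1.000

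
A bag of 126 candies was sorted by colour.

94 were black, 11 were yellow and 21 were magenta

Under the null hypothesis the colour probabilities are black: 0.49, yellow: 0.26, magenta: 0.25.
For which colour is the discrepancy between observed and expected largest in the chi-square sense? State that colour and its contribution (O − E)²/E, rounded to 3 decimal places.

Expected counts E_i = n·p_i: 126×0.49 = 61.74, 126×0.26 = 32.76, 126×0.25 = 31.5.
cat          O        E   (O−E)²/E
black       94    61.74    16.8563
yellow      11    32.76    14.4535
magenta     21     31.5     3.5000
The largest term is for black: 16.856.

black, 16.856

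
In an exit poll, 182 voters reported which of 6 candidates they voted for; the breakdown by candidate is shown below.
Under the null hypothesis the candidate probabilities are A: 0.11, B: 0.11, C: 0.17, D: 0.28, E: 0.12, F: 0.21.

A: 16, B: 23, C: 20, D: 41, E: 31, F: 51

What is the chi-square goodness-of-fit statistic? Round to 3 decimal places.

15.181

Expected counts E_i = n·p_i: 182×0.11 = 20.02, 182×0.11 = 20.02, 182×0.17 = 30.94, 182×0.28 = 50.96, 182×0.12 = 21.84, 182×0.21 = 38.22.
χ² = (16−20.02)²/20.02 + (23−20.02)²/20.02 + (20−30.94)²/30.94 + (41−50.96)²/50.96 + (31−21.84)²/21.84 + (51−38.22)²/38.22
   = 0.8072 + 0.4436 + 3.8682 + 1.9467 + 3.8418 + 4.2734
Sum = 15.181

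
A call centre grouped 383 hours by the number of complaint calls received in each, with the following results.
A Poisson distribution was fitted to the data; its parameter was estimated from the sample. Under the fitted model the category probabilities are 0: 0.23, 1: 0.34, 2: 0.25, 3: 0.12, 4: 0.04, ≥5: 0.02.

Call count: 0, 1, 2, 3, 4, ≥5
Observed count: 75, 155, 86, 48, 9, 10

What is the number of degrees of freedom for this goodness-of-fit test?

There are k = 6 categories and 1 parameter estimated from the data, so df = 6 − 1 − 1 = 4.

4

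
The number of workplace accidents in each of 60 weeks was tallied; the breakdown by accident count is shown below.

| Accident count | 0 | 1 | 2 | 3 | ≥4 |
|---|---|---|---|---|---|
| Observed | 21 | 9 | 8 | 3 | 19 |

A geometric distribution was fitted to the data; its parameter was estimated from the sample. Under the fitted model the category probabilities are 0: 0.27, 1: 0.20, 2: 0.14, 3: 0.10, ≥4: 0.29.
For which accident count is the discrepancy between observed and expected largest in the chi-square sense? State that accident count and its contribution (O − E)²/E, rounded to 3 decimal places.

3, 1.500

Expected counts E_i = n·p_i: 60×0.27 = 16.2, 60×0.20 = 12, 60×0.14 = 8.4, 60×0.10 = 6, 60×0.29 = 17.4.
χ² = (21−16.2)²/16.2 + (9−12)²/12 + (8−8.4)²/8.4 + (3−6)²/6 + (19−17.4)²/17.4
   = 1.4222 + 0.7500 + 0.0190 + 1.5000 + 0.1471
The largest term is for 3: 1.500.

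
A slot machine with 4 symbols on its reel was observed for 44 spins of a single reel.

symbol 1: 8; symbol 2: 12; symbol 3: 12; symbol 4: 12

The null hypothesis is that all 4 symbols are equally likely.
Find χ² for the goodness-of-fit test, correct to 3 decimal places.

1.091

Under H₀ each category has probability 1/4, so each expected count is 44/4 = 11.
symbol 1: (8 − 11)²/11 = 9/11 = 0.8182
symbol 2: (12 − 11)²/11 = 1/11 = 0.0909
symbol 3: (12 − 11)²/11 = 1/11 = 0.0909
symbol 4: (12 − 11)²/11 = 1/11 = 0.0909
Sum = 1.091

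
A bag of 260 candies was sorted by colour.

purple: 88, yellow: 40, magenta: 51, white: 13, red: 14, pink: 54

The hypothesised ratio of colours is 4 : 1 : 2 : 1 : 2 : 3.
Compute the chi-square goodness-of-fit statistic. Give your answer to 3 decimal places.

Ratio total = 13. Expected counts: 260×4/13 = 80, 260×1/13 = 20, 260×2/13 = 40, 260×1/13 = 20, 260×2/13 = 40, 260×3/13 = 60.
χ² = (88−80)²/80 + (40−20)²/20 + (51−40)²/40 + (13−20)²/20 + (14−40)²/40 + (54−60)²/60
   = 0.8000 + 20.0000 + 3.0250 + 2.4500 + 16.9000 + 0.6000
Sum = 43.775

43.775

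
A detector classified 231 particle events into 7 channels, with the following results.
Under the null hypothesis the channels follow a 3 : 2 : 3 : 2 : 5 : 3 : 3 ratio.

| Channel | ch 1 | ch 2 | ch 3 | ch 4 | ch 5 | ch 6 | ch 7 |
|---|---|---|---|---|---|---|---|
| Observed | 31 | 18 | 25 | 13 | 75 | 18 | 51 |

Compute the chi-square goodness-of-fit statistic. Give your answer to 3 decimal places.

Ratio total = 21. Expected counts: 231×3/21 = 33, 231×2/21 = 22, 231×3/21 = 33, 231×2/21 = 22, 231×5/21 = 55, 231×3/21 = 33, 231×3/21 = 33.
ch 1: (31 − 33)²/33 = 4/33 = 0.1212
ch 2: (18 − 22)²/22 = 16/22 = 0.7273
ch 3: (25 − 33)²/33 = 64/33 = 1.9394
ch 4: (13 − 22)²/22 = 81/22 = 3.6818
ch 5: (75 − 55)²/55 = 400/55 = 7.2727
ch 6: (18 − 33)²/33 = 225/33 = 6.8182
ch 7: (51 − 33)²/33 = 324/33 = 9.8182
Sum = 30.379

30.379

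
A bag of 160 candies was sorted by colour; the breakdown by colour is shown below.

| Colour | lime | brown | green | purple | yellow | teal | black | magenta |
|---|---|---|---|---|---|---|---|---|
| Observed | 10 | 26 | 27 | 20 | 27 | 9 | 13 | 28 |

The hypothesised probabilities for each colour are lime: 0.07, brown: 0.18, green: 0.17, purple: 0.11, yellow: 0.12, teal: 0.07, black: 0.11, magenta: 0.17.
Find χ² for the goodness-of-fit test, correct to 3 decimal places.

Expected counts E_i = n·p_i: 160×0.07 = 11.2, 160×0.18 = 28.8, 160×0.17 = 27.2, 160×0.11 = 17.6, 160×0.12 = 19.2, 160×0.07 = 11.2, 160×0.11 = 17.6, 160×0.17 = 27.2.
cat          O        E   (O−E)²/E
lime        10     11.2     0.1286
brown       26     28.8     0.2722
green       27     27.2     0.0015
purple      20     17.6     0.3273
yellow      27     19.2     3.1688
teal         9     11.2     0.4321
black       13     17.6     1.2023
magenta     28     27.2     0.0235
Sum = 5.556

5.556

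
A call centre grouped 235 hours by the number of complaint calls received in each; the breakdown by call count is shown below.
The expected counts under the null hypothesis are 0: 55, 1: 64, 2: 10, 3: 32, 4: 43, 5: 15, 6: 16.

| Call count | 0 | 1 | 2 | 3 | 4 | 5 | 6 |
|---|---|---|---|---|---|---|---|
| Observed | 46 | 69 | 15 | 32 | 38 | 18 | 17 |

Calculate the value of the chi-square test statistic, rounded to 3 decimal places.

0: (46 − 55)²/55 = 81/55 = 1.4727
1: (69 − 64)²/64 = 25/64 = 0.3906
2: (15 − 10)²/10 = 25/10 = 2.5000
3: (32 − 32)²/32 = 0/32 = 0.0000
4: (38 − 43)²/43 = 25/43 = 0.5814
5: (18 − 15)²/15 = 9/15 = 0.6000
6: (17 − 16)²/16 = 1/16 = 0.0625
Sum = 5.607

5.607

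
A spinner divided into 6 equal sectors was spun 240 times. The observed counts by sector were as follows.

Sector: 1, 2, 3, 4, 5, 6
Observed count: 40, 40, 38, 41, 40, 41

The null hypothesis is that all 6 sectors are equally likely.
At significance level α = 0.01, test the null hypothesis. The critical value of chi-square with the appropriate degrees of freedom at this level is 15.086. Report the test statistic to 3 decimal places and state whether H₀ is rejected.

0.150; do not reject

Expected count for each of the 6 categories: 240/6 = 40.
1: (40 − 40)²/40 = 0/40 = 0.0000
2: (40 − 40)²/40 = 0/40 = 0.0000
3: (38 − 40)²/40 = 4/40 = 0.1000
4: (41 − 40)²/40 = 1/40 = 0.0250
5: (40 − 40)²/40 = 0/40 = 0.0000
6: (41 − 40)²/40 = 1/40 = 0.0250
Sum = 0.150
df = 5. Since 0.150 < 15.086, we do not reject H₀.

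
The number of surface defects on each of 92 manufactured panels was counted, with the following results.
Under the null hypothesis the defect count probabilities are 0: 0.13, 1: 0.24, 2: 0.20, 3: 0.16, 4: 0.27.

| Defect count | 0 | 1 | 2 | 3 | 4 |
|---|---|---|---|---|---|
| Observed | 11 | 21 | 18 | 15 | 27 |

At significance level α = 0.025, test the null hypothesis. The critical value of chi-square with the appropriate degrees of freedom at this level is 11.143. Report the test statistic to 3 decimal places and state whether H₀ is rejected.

0.332; do not reject

Expected counts E_i = n·p_i: 92×0.13 = 11.96, 92×0.24 = 22.08, 92×0.20 = 18.4, 92×0.16 = 14.72, 92×0.27 = 24.84.
cat         O        E   (O−E)²/E
0          11    11.96     0.0771
1          21    22.08     0.0528
2          18     18.4     0.0087
3          15    14.72     0.0053
4          27    24.84     0.1878
Sum = 0.332
df = 4. Since 0.332 < 11.143, we do not reject H₀.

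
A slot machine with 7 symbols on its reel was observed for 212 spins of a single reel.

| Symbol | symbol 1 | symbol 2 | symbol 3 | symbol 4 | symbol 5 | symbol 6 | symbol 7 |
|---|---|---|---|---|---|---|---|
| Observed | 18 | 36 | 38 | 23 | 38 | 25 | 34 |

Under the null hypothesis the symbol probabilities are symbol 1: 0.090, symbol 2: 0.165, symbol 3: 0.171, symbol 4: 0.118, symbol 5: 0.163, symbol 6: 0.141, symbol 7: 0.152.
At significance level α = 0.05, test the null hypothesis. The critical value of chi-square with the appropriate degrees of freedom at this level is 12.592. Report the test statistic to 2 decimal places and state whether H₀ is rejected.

Expected counts E_i = n·p_i: 212×0.090 = 19.08, 212×0.165 = 34.98, 212×0.171 = 36.252, 212×0.118 = 25.016, 212×0.163 = 34.556, 212×0.141 = 29.892, 212×0.152 = 32.224.
symbol 1: (18 − 19.08)²/19.08 = 1.1664/19.08 = 0.061
symbol 2: (36 − 34.98)²/34.98 = 1.0404/34.98 = 0.030
symbol 3: (38 − 36.252)²/36.252 = 3.055504/36.252 = 0.084
symbol 4: (23 − 25.016)²/25.016 = 4.064256/25.016 = 0.162
symbol 5: (38 − 34.556)²/34.556 = 11.861136/34.556 = 0.343
symbol 6: (25 − 29.892)²/29.892 = 23.931664/29.892 = 0.801
symbol 7: (34 − 32.224)²/32.224 = 3.154176/32.224 = 0.098
Sum = 1.58
df = 6. Since 1.58 < 12.592, we do not reject H₀.

1.58; do not reject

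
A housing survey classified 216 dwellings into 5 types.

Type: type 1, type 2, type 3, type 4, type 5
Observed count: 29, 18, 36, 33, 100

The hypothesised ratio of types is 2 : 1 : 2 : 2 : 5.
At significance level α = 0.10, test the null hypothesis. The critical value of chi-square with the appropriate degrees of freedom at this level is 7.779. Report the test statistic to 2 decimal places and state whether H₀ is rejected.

2.72; do not reject

Ratio total = 12. Expected counts: 216×2/12 = 36, 216×1/12 = 18, 216×2/12 = 36, 216×2/12 = 36, 216×5/12 = 90.
type 1: (29 − 36)²/36 = 49/36 = 1.361
type 2: (18 − 18)²/18 = 0/18 = 0.000
type 3: (36 − 36)²/36 = 0/36 = 0.000
type 4: (33 − 36)²/36 = 9/36 = 0.250
type 5: (100 − 90)²/90 = 100/90 = 1.111
Sum = 2.72
df = 4. Since 2.72 < 7.779, we do not reject H₀.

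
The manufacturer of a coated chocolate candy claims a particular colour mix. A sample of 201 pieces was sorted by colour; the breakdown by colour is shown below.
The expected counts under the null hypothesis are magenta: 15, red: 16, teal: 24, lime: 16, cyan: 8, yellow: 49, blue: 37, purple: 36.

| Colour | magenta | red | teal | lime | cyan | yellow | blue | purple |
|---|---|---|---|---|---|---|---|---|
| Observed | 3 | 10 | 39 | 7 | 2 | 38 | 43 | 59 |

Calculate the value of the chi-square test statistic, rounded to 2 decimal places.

48.92

cat          O        E   (O−E)²/E
magenta      3       15      9.600
red         10       16      2.250
teal        39       24      9.375
lime         7       16      5.063
cyan         2        8      4.500
yellow      38       49      2.469
blue        43       37      0.973
purple      59       36     14.694
Sum = 48.92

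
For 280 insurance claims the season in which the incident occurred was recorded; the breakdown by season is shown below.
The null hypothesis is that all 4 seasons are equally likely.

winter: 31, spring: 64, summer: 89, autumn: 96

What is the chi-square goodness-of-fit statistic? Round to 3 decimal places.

37.057

Expected count for each of the 4 categories: 280/4 = 70.
winter: (31 − 70)²/70 = 1521/70 = 21.7286
spring: (64 − 70)²/70 = 36/70 = 0.5143
summer: (89 − 70)²/70 = 361/70 = 5.1571
autumn: (96 − 70)²/70 = 676/70 = 9.6571
Sum = 37.057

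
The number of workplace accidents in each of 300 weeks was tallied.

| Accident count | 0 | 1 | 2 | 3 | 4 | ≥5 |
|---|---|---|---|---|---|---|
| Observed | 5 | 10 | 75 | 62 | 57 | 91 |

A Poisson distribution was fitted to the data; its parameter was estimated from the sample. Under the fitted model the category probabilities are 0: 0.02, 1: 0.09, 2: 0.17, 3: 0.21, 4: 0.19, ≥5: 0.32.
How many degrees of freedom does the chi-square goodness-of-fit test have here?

4

There are k = 6 categories and 1 parameter estimated from the data, so df = 6 − 1 − 1 = 4.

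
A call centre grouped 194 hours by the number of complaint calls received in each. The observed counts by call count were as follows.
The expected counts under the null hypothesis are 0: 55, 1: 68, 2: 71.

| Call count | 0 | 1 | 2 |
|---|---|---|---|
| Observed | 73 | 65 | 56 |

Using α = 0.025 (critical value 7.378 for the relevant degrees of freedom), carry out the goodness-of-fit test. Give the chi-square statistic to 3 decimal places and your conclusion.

0: (73 − 55)²/55 = 324/55 = 5.8909
1: (65 − 68)²/68 = 9/68 = 0.1324
2: (56 − 71)²/71 = 225/71 = 3.1690
Sum = 9.192
df = 2. Since 9.192 > 7.378, we reject H₀.

9.192; reject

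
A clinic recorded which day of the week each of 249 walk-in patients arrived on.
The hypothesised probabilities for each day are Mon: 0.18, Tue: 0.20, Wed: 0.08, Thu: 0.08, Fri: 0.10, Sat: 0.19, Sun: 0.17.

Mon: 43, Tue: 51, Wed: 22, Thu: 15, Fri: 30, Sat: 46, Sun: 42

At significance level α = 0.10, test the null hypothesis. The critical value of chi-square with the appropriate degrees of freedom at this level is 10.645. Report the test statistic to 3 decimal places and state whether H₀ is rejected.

2.619; do not reject

Expected counts E_i = n·p_i: 249×0.18 = 44.82, 249×0.20 = 49.8, 249×0.08 = 19.92, 249×0.08 = 19.92, 249×0.10 = 24.9, 249×0.19 = 47.31, 249×0.17 = 42.33.
cat         O        E   (O−E)²/E
Mon        43    44.82     0.0739
Tue        51     49.8     0.0289
Wed        22    19.92     0.2172
Thu        15    19.92     1.2152
Fri        30     24.9     1.0446
Sat        46    47.31     0.0363
Sun        42    42.33     0.0026
Sum = 2.619
df = 6. Since 2.619 < 10.645, we do not reject H₀.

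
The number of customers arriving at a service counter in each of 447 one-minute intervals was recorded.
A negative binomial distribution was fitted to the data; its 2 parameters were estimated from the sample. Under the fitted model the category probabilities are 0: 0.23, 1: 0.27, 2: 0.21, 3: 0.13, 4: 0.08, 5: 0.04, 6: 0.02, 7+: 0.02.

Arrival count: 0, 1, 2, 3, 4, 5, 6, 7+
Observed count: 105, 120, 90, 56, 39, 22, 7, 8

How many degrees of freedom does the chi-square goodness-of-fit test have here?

There are k = 8 categories and 2 parameters estimated from the data, so df = 8 − 1 − 2 = 5.

5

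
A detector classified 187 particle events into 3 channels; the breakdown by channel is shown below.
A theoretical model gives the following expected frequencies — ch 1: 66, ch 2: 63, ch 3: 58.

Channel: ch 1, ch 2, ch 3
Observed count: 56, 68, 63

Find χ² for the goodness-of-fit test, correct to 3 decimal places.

2.343

ch 1: (56 − 66)²/66 = 100/66 = 1.5152
ch 2: (68 − 63)²/63 = 25/63 = 0.3968
ch 3: (63 − 58)²/58 = 25/58 = 0.4310
Sum = 2.343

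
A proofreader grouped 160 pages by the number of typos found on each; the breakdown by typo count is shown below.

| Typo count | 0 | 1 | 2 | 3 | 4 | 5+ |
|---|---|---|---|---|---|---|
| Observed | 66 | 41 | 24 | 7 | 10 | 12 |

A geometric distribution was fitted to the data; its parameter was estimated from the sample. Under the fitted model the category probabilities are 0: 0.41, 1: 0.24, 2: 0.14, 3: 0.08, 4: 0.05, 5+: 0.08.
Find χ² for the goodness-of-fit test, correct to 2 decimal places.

3.47

Expected counts E_i = n·p_i: 160×0.41 = 65.6, 160×0.24 = 38.4, 160×0.14 = 22.4, 160×0.08 = 12.8, 160×0.05 = 8, 160×0.08 = 12.8.
cat         O        E   (O−E)²/E
0          66     65.6      0.002
1          41     38.4      0.176
2          24     22.4      0.114
3           7     12.8      2.628
4          10        8      0.500
5+         12     12.8      0.050
Sum = 3.47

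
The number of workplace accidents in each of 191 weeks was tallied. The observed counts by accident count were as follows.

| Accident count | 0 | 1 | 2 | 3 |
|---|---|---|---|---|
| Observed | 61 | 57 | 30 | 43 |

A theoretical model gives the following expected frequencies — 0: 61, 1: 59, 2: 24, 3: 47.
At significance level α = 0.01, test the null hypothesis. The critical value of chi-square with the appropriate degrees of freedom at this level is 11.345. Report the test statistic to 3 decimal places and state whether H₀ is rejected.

1.908; do not reject

0: (61 − 61)²/61 = 0/61 = 0.0000
1: (57 − 59)²/59 = 4/59 = 0.0678
2: (30 − 24)²/24 = 36/24 = 1.5000
3: (43 − 47)²/47 = 16/47 = 0.3404
Sum = 1.908
df = 3. Since 1.908 < 11.345, we do not reject H₀.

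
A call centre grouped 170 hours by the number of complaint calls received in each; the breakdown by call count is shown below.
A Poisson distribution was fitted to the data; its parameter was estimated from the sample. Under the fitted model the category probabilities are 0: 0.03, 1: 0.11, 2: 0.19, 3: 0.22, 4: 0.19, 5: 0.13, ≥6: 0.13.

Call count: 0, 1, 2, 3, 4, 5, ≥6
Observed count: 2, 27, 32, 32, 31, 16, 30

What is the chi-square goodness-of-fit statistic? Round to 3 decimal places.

10.911

Expected counts E_i = n·p_i: 170×0.03 = 5.1, 170×0.11 = 18.7, 170×0.19 = 32.3, 170×0.22 = 37.4, 170×0.19 = 32.3, 170×0.13 = 22.1, 170×0.13 = 22.1.
χ² = (2−5.1)²/5.1 + (27−18.7)²/18.7 + (32−32.3)²/32.3 + (32−37.4)²/37.4 + (31−32.3)²/32.3 + (16−22.1)²/22.1 + (30−22.1)²/22.1
   = 1.8843 + 3.6840 + 0.0028 + 0.7797 + 0.0523 + 1.6837 + 2.8240
Sum = 10.911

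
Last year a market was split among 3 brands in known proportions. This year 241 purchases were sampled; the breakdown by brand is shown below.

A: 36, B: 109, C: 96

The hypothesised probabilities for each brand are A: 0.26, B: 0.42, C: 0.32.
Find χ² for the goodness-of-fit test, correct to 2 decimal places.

Expected counts E_i = n·p_i: 241×0.26 = 62.66, 241×0.42 = 101.22, 241×0.32 = 77.12.
A: (36 − 62.66)²/62.66 = 710.7556/62.66 = 11.343
B: (109 − 101.22)²/101.22 = 60.5284/101.22 = 0.598
C: (96 − 77.12)²/77.12 = 356.4544/77.12 = 4.622
Sum = 16.56

16.56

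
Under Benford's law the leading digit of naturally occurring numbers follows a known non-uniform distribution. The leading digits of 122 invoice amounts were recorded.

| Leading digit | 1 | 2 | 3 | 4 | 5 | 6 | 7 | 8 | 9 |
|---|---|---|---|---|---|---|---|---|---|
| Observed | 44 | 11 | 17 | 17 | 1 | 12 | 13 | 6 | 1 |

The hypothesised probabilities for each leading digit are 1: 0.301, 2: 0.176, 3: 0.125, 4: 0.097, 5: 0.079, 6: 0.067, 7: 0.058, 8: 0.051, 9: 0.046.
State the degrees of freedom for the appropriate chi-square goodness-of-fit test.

8

There are k = 9 categories and no parameters were estimated from the data, so df = 9 − 1 = 8.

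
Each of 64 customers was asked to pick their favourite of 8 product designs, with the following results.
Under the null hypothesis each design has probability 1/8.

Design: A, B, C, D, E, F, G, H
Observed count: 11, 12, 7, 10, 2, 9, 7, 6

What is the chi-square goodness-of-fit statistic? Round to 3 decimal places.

Under H₀ each category has probability 1/8, so each expected count is 64/8 = 8.
χ² = (11−8)²/8 + (12−8)²/8 + (7−8)²/8 + (10−8)²/8 + (2−8)²/8 + (9−8)²/8 + (7−8)²/8 + (6−8)²/8
   = 1.1250 + 2.0000 + 0.1250 + 0.5000 + 4.5000 + 0.1250 + 0.1250 + 0.5000
Sum = 9.000

9.000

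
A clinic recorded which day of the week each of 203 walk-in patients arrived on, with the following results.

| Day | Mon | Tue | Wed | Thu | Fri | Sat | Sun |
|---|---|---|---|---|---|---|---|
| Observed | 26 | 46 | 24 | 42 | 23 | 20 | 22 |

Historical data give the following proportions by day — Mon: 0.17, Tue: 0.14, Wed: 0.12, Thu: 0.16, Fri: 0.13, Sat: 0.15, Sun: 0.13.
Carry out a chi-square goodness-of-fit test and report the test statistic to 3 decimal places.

Expected counts E_i = n·p_i: 203×0.17 = 34.51, 203×0.14 = 28.42, 203×0.12 = 24.36, 203×0.16 = 32.48, 203×0.13 = 26.39, 203×0.15 = 30.45, 203×0.13 = 26.39.
χ² = (26−34.51)²/34.51 + (46−28.42)²/28.42 + (24−24.36)²/24.36 + (42−32.48)²/32.48 + (23−26.39)²/26.39 + (20−30.45)²/30.45 + (22−26.39)²/26.39
   = 2.0985 + 10.8746 + 0.0053 + 2.7903 + 0.4355 + 3.5863 + 0.7303
Sum = 20.521

20.521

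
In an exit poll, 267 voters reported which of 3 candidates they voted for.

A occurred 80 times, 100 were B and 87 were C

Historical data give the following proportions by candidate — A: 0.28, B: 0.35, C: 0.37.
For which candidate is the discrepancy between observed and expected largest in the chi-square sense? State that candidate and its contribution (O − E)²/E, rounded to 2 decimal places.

Expected counts E_i = n·p_i: 267×0.28 = 74.76, 267×0.35 = 93.45, 267×0.37 = 98.79.
A: (80 − 74.76)²/74.76 = 27.4576/74.76 = 0.367
B: (100 − 93.45)²/93.45 = 42.9025/93.45 = 0.459
C: (87 − 98.79)²/98.79 = 139.0041/98.79 = 1.407
The largest term is for C: 1.41.

C, 1.41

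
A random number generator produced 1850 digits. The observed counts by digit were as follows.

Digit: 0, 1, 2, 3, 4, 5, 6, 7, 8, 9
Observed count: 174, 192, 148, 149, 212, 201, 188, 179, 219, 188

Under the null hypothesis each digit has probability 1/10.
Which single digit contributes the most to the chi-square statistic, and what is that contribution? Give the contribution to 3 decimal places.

2, 7.400

Under H₀ each category has probability 1/10, so each expected count is 1850/10 = 185.
χ² = (174−185)²/185 + (192−185)²/185 + (148−185)²/185 + (149−185)²/185 + (212−185)²/185 + (201−185)²/185 + (188−185)²/185 + (179−185)²/185 + (219−185)²/185 + (188−185)²/185
   = 0.6541 + 0.2649 + 7.4000 + 7.0054 + 3.9405 + 1.3838 + 0.0486 + 0.1946 + 6.2486 + 0.0486
The largest term is for 2: 7.400.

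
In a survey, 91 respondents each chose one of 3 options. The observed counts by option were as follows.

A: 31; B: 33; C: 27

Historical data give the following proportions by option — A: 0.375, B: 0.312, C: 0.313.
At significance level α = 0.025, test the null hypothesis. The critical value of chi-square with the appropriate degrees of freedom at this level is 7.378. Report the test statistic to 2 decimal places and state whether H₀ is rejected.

1.11; do not reject

Expected counts E_i = n·p_i: 91×0.375 = 34.125, 91×0.312 = 28.392, 91×0.313 = 28.483.
χ² = (31−34.125)²/34.125 + (33−28.392)²/28.392 + (27−28.483)²/28.483
   = 0.286 + 0.748 + 0.077
Sum = 1.11
df = 2. Since 1.11 < 7.378, we do not reject H₀.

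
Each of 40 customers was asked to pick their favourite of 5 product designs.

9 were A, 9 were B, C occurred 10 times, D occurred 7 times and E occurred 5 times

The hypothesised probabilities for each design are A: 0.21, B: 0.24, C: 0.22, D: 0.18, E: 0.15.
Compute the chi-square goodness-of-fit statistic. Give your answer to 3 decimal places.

Expected counts E_i = n·p_i: 40×0.21 = 8.4, 40×0.24 = 9.6, 40×0.22 = 8.8, 40×0.18 = 7.2, 40×0.15 = 6.
cat         O        E   (O−E)²/E
A           9      8.4     0.0429
B           9      9.6     0.0375
C          10      8.8     0.1636
D           7      7.2     0.0056
E           5        6     0.1667
Sum = 0.416

0.416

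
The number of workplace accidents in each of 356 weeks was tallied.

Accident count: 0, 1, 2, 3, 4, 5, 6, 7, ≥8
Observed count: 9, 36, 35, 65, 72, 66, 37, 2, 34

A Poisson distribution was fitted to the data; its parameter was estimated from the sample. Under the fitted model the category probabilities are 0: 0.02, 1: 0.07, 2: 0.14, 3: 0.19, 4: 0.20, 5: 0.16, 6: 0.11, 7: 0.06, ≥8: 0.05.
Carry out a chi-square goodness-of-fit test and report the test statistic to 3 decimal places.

43.798

Expected counts E_i = n·p_i: 356×0.02 = 7.12, 356×0.07 = 24.92, 356×0.14 = 49.84, 356×0.19 = 67.64, 356×0.20 = 71.2, 356×0.16 = 56.96, 356×0.11 = 39.16, 356×0.06 = 21.36, 356×0.05 = 17.8.
χ² = (9−7.12)²/7.12 + (36−24.92)²/24.92 + (35−49.84)²/49.84 + (65−67.64)²/67.64 + (72−71.2)²/71.2 + (66−56.96)²/56.96 + (37−39.16)²/39.16 + (2−21.36)²/21.36 + (34−17.8)²/17.8
   = 0.4964 + 4.9264 + 4.4187 + 0.1030 + 0.0090 + 1.4347 + 0.1191 + 17.5473 + 14.7438
Sum = 43.798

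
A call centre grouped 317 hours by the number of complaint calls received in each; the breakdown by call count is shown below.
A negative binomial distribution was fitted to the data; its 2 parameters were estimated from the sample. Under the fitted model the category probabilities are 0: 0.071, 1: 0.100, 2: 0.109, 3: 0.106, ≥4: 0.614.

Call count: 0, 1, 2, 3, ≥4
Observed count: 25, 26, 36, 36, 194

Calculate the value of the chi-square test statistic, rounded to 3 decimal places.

Expected counts E_i = n·p_i: 317×0.071 = 22.507, 317×0.100 = 31.7, 317×0.109 = 34.553, 317×0.106 = 33.602, 317×0.614 = 194.638.
0: (25 − 22.507)²/22.507 = 6.215049/22.507 = 0.2761
1: (26 − 31.7)²/31.7 = 32.49/31.7 = 1.0249
2: (36 − 34.553)²/34.553 = 2.093809/34.553 = 0.0606
3: (36 − 33.602)²/33.602 = 5.750404/33.602 = 0.1711
≥4: (194 − 194.638)²/194.638 = 0.407044/194.638 = 0.0021
Sum = 1.535

1.535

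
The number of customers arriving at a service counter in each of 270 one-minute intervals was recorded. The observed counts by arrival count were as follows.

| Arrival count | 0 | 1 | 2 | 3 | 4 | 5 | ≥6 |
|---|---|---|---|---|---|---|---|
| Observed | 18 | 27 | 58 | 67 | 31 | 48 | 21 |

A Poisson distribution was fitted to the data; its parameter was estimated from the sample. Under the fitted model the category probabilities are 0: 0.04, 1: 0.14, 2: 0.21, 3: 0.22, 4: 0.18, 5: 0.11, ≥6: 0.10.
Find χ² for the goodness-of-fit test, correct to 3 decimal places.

Expected counts E_i = n·p_i: 270×0.04 = 10.8, 270×0.14 = 37.8, 270×0.21 = 56.7, 270×0.22 = 59.4, 270×0.18 = 48.6, 270×0.11 = 29.7, 270×0.10 = 27.
χ² = (18−10.8)²/10.8 + (27−37.8)²/37.8 + (58−56.7)²/56.7 + (67−59.4)²/59.4 + (31−48.6)²/48.6 + (48−29.7)²/29.7 + (21−27)²/27
   = 4.8000 + 3.0857 + 0.0298 + 0.9724 + 6.3737 + 11.2758 + 1.3333
Sum = 27.871

27.871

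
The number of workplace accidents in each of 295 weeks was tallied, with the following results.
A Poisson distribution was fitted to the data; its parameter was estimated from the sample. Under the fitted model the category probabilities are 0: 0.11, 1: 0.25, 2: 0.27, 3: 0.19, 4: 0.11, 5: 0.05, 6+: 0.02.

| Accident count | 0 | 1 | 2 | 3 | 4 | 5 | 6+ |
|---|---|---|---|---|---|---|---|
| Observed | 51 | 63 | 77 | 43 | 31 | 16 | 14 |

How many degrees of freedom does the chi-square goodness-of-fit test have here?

There are k = 7 categories and 1 parameter estimated from the data, so df = 7 − 1 − 1 = 5.

5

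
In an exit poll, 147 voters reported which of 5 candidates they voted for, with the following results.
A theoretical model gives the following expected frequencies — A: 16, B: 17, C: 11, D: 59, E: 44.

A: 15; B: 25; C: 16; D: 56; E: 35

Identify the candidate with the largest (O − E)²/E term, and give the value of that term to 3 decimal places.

B, 3.765

cat         O        E   (O−E)²/E
A          15       16     0.0625
B          25       17     3.7647
C          16       11     2.2727
D          56       59     0.1525
E          35       44     1.8409
The largest term is for B: 3.765.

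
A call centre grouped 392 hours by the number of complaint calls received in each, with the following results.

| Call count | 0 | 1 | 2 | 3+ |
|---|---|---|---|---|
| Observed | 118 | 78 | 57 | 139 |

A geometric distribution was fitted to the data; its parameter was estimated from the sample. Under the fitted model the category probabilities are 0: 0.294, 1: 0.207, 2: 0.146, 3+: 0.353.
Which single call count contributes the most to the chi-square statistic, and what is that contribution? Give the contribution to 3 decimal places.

Expected counts E_i = n·p_i: 392×0.294 = 115.248, 392×0.207 = 81.144, 392×0.146 = 57.232, 392×0.353 = 138.376.
χ² = (118−115.248)²/115.248 + (78−81.144)²/81.144 + (57−57.232)²/57.232 + (139−138.376)²/138.376
   = 0.0657 + 0.1218 + 0.0009 + 0.0028
The largest term is for 1: 0.122.

1, 0.122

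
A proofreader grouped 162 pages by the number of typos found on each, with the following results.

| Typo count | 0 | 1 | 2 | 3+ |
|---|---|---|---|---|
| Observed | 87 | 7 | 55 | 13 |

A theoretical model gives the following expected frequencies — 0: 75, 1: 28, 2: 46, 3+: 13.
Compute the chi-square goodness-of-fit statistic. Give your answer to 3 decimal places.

0: (87 − 75)²/75 = 144/75 = 1.9200
1: (7 − 28)²/28 = 441/28 = 15.7500
2: (55 − 46)²/46 = 81/46 = 1.7609
3+: (13 − 13)²/13 = 0/13 = 0.0000
Sum = 19.431

19.431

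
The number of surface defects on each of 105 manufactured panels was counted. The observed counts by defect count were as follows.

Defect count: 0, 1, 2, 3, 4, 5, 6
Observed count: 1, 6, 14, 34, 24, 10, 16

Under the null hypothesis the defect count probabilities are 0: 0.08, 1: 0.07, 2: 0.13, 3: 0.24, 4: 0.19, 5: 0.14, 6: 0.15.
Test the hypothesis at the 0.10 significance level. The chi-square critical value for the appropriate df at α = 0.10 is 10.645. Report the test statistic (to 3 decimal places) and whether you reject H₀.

Expected counts E_i = n·p_i: 105×0.08 = 8.4, 105×0.07 = 7.35, 105×0.13 = 13.65, 105×0.24 = 25.2, 105×0.19 = 19.95, 105×0.14 = 14.7, 105×0.15 = 15.75.
cat         O        E   (O−E)²/E
0           1      8.4     6.5190
1           6     7.35     0.2480
2          14    13.65     0.0090
3          34     25.2     3.0730
4          24    19.95     0.8222
5          10     14.7     1.5027
6          16    15.75     0.0040
Sum = 12.178
df = 6. Since 12.178 > 10.645, we reject H₀.

12.178; reject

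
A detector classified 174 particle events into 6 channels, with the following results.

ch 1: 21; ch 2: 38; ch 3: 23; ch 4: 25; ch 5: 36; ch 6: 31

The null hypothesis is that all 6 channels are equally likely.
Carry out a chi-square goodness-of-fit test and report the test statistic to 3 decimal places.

8.621

Under H₀ each category has probability 1/6, so each expected count is 174/6 = 29.
cat         O        E   (O−E)²/E
ch 1       21       29     2.2069
ch 2       38       29     2.7931
ch 3       23       29     1.2414
ch 4       25       29     0.5517
ch 5       36       29     1.6897
ch 6       31       29     0.1379
Sum = 8.621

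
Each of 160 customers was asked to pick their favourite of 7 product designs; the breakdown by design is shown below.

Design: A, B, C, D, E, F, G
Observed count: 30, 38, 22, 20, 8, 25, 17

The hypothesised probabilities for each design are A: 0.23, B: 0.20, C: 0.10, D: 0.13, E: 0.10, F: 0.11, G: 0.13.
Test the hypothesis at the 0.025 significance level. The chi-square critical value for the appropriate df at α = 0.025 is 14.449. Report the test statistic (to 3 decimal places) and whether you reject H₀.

12.468; do not reject

Expected counts E_i = n·p_i: 160×0.23 = 36.8, 160×0.20 = 32, 160×0.10 = 16, 160×0.13 = 20.8, 160×0.10 = 16, 160×0.11 = 17.6, 160×0.13 = 20.8.
χ² = (30−36.8)²/36.8 + (38−32)²/32 + (22−16)²/16 + (20−20.8)²/20.8 + (8−16)²/16 + (25−17.6)²/17.6 + (17−20.8)²/20.8
   = 1.2565 + 1.1250 + 2.2500 + 0.0308 + 4.0000 + 3.1114 + 0.6942
Sum = 12.468
df = 6. Since 12.468 < 14.449, we do not reject H₀.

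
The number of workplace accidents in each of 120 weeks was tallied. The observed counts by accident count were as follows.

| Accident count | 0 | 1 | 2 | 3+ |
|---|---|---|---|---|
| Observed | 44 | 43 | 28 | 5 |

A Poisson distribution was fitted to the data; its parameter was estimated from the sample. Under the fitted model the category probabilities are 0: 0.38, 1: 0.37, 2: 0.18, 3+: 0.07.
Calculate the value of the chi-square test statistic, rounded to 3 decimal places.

3.373

Expected counts E_i = n·p_i: 120×0.38 = 45.6, 120×0.37 = 44.4, 120×0.18 = 21.6, 120×0.07 = 8.4.
0: (44 − 45.6)²/45.6 = 2.56/45.6 = 0.0561
1: (43 − 44.4)²/44.4 = 1.96/44.4 = 0.0441
2: (28 − 21.6)²/21.6 = 40.96/21.6 = 1.8963
3+: (5 − 8.4)²/8.4 = 11.56/8.4 = 1.3762
Sum = 3.373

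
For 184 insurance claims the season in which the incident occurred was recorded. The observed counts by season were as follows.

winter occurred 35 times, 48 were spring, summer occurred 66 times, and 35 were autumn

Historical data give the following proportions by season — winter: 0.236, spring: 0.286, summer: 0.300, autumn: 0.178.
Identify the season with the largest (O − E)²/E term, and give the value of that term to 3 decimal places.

Expected counts E_i = n·p_i: 184×0.236 = 43.424, 184×0.286 = 52.624, 184×0.300 = 55.2, 184×0.178 = 32.752.
winter: (35 − 43.424)²/43.424 = 70.963776/43.424 = 1.6342
spring: (48 − 52.624)²/52.624 = 21.381376/52.624 = 0.4063
summer: (66 − 55.2)²/55.2 = 116.64/55.2 = 2.1130
autumn: (35 − 32.752)²/32.752 = 5.053504/32.752 = 0.1543
The largest term is for summer: 2.113.

summer, 2.113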